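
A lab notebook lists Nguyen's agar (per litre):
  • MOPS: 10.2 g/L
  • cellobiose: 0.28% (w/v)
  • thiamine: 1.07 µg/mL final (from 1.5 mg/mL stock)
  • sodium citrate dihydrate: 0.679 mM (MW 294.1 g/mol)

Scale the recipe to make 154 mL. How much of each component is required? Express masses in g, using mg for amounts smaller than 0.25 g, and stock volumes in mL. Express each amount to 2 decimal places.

Scale factor relative to 1 L: 0.154.
MOPS: 10.2 g/L × 0.154 L = 1.57 g
cellobiose: 0.28 g per 100 mL × 154 mL ÷ 100 = 0.43 g
thiamine: dilute stock: 1.07 µg/mL × 154 mL ÷ 1500 µg/mL = 0.11 mL
sodium citrate dihydrate: 0.679 mmol/L × 294.1 mg/mmol × 0.154 L = 30.75 mg

MOPS 1.57 g; cellobiose 0.43 g; thiamine 0.11 mL; sodium citrate dihydrate 30.75 mg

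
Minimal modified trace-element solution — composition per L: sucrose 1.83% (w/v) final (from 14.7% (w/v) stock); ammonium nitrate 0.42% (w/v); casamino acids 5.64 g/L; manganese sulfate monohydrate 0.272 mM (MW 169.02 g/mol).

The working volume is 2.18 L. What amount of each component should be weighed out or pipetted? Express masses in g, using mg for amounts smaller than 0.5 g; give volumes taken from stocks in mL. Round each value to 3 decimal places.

Scale factor relative to 1 L: 2.18.
sucrose: dilute stock: 1.83% ÷ 14.7% × 2180 mL = 271.388 mL
ammonium nitrate: 0.42 g per 100 mL × 2180 mL ÷ 100 = 9.156 g
casamino acids: 5.64 g/L × 2.18 L = 12.295 g
manganese sulfate monohydrate: 0.272 mmol/L × 169.02 mg/mmol × 2.18 L = 100.222 mg

sucrose 271.388 mL; ammonium nitrate 9.156 g; casamino acids 12.295 g; manganese sulfate monohydrate 100.222 mg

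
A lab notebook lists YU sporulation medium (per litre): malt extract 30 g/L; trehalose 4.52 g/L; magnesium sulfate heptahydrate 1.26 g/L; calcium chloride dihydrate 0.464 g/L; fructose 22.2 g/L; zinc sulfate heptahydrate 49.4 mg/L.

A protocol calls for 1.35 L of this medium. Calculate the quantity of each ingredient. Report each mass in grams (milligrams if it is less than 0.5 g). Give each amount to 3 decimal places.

Scale factor relative to 1 L: 1.35.
malt extract: 30 g/L × 1.35 L = 40.500 g
trehalose: 4.52 g/L × 1.35 L = 6.102 g
magnesium sulfate heptahydrate: 1.26 g/L × 1.35 L = 1.701 g
calcium chloride dihydrate: 0.464 g/L × 1.35 L = 0.626 g
fructose: 22.2 g/L × 1.35 L = 29.970 g
zinc sulfate heptahydrate: 49.4 mg/L × 1.35 L = 66.690 mg

malt extract 40.500 g; trehalose 6.102 g; magnesium sulfate heptahydrate 1.701 g; calcium chloride dihydrate 0.626 g; fructose 29.970 g; zinc sulfate heptahydrate 66.690 mg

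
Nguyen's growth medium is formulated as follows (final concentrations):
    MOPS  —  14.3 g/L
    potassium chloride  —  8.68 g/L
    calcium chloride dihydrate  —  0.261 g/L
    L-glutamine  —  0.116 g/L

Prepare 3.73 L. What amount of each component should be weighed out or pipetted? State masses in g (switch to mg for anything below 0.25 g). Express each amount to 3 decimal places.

MOPS 53.339 g; potassium chloride 32.376 g; calcium chloride dihydrate 0.974 g; L-glutamine 0.433 g

Working volume: 3.73 L.
MOPS: 14.3 g/L × 3.73 L = 53.339 g
potassium chloride: 8.68 g/L × 3.73 L = 32.376 g
calcium chloride dihydrate: 0.261 g/L × 3.73 L = 0.974 g
L-glutamine: 0.116 g/L × 3.73 L = 0.433 g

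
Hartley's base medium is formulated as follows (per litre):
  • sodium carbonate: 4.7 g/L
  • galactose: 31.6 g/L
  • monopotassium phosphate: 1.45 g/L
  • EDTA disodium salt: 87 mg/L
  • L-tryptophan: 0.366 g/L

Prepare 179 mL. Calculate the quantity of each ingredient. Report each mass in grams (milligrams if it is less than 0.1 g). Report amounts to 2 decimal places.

sodium carbonate 0.84 g; galactose 5.66 g; monopotassium phosphate 0.26 g; EDTA disodium salt 15.57 mg; L-tryptophan 65.51 mg

Scale factor relative to 1 L: 0.179.
sodium carbonate: 4.7 g/L × 0.179 L = 0.84 g
galactose: 31.6 g/L × 0.179 L = 5.66 g
monopotassium phosphate: 1.45 g/L × 0.179 L = 0.26 g
EDTA disodium salt: 87 mg/L × 0.179 L = 15.57 mg
L-tryptophan: 0.366 g/L × 0.179 L = 0.065514 g = 65.51 mg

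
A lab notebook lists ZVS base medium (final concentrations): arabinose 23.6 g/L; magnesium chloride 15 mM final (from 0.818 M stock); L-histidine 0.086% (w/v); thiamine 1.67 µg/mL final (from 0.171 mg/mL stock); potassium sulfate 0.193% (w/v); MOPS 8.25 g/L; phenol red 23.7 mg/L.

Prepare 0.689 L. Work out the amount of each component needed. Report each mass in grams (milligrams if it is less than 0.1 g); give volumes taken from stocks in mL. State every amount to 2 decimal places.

arabinose 16.26 g; magnesium chloride 12.63 mL; L-histidine 0.59 g; thiamine 6.73 mL; potassium sulfate 1.33 g; MOPS 5.68 g; phenol red 16.33 mg

Working volume: 0.689 L.
arabinose: 23.6 g/L × 0.689 L = 16.26 g
magnesium chloride: V = C2·V2/C1 = 15 mM × 689 mL ÷ 818 mM = 12.63 mL
L-histidine: 0.086 g per 100 mL × 689 mL ÷ 100 = 0.59 g
thiamine: V = C2·V2/C1 = 1.67 µg/mL × 689 mL ÷ 171 µg/mL = 6.73 mL
potassium sulfate: 0.193 g per 100 mL × 689 mL ÷ 100 = 1.33 g
MOPS: 8.25 g/L × 0.689 L = 5.68 g
phenol red: 23.7 mg/L × 0.689 L = 16.33 mg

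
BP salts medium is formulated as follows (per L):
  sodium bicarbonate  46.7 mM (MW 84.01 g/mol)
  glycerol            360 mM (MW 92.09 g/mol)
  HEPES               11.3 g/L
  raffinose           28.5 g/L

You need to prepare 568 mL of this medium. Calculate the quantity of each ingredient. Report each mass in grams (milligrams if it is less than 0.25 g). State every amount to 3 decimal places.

Scale factor relative to 1 L: 0.568.
sodium bicarbonate: 46.7 mmol/L × 84.01 g/mol × 0.568 L ÷ 1000 = 2.228 g
glycerol: 360 mmol/L × 92.09 g/mol × 0.568 L ÷ 1000 = 18.831 g
HEPES: 11.3 g/L × 0.568 L = 6.418 g
raffinose: 28.5 g/L × 0.568 L = 16.188 g

sodium bicarbonate 2.228 g; glycerol 18.831 g; HEPES 6.418 g; raffinose 16.188 g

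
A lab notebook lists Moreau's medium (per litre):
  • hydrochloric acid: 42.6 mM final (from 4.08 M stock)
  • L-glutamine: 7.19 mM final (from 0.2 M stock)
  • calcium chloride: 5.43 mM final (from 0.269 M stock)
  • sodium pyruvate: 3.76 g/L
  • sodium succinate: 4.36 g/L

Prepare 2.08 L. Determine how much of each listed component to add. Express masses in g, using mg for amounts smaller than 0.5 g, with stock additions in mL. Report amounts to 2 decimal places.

hydrochloric acid 21.72 mL; L-glutamine 74.78 mL; calcium chloride 41.99 mL; sodium pyruvate 7.82 g; sodium succinate 9.07 g

Scale factor relative to 1 L: 2.08.
hydrochloric acid: V = C2·V2/C1 = 42.6 mM × 2080 mL ÷ 4080 mM = 21.72 mL
L-glutamine: dilute stock: 7.19 mM × 2080 mL ÷ 200 mM = 74.78 mL
calcium chloride: C1V1 = C2V2 → 5.43 mM × 2080 mL ÷ 269 mM = 41.99 mL
sodium pyruvate: 3.76 g/L × 2.08 L = 7.82 g
sodium succinate: 4.36 g/L × 2.08 L = 9.07 g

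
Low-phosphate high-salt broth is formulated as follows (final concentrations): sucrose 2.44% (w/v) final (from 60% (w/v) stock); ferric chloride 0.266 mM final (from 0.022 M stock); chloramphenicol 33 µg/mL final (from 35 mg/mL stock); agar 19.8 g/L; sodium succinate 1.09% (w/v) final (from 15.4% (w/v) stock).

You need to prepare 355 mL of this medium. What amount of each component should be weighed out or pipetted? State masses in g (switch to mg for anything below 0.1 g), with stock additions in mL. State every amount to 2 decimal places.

sucrose 14.44 mL; ferric chloride 4.29 mL; chloramphenicol 0.33 mL; agar 7.03 g; sodium succinate 25.13 mL

Scale factor relative to 1 L: 0.355.
sucrose: C1V1 = C2V2 → 2.44% ÷ 60% × 355 mL = 14.44 mL
ferric chloride: dilute stock: 0.266 mM × 355 mL ÷ 22 mM = 4.29 mL
chloramphenicol: dilute stock: 33 µg/mL × 355 mL ÷ 35000 µg/mL = 0.33 mL
agar: 19.8 g/L × 0.355 L = 7.03 g
sodium succinate: dilute stock: 1.09% ÷ 15.4% × 355 mL = 25.13 mL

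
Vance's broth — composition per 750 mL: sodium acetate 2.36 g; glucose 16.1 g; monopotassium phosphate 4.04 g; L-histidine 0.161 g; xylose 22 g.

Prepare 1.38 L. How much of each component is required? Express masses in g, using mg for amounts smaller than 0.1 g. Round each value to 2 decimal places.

sodium acetate 4.34 g; glucose 29.62 g; monopotassium phosphate 7.43 g; L-histidine 0.30 g; xylose 40.48 g

Scale factor = 1380 mL / 750 mL = 1.84.
sodium acetate: 2.36 g × (1380 mL / 750 mL) = 4.34 g
glucose: 16.1 g × (1380 mL / 750 mL) = 29.62 g
monopotassium phosphate: 4.04 g × (1380 mL / 750 mL) = 7.43 g
L-histidine: 0.161 g × (1380 mL / 750 mL) = 0.30 g
xylose: 22 g × (1380 mL / 750 mL) = 40.48 g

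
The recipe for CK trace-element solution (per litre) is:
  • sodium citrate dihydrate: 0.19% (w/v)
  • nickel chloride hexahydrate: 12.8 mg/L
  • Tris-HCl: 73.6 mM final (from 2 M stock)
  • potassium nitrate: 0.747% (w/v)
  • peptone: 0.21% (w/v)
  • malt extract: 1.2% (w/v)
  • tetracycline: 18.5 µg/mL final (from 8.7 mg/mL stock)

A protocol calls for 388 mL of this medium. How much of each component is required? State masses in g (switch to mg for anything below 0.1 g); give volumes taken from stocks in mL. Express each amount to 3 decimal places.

sodium citrate dihydrate 0.737 g; nickel chloride hexahydrate 4.966 mg; Tris-HCl 14.278 mL; potassium nitrate 2.898 g; peptone 0.815 g; malt extract 4.656 g; tetracycline 0.825 mL

Scale factor relative to 1 L: 0.388.
sodium citrate dihydrate: 0.19% w/v = 1.9 g/L → 1.9 × 0.388 L = 0.737 g
nickel chloride hexahydrate: 12.8 mg/L × 0.388 L = 4.966 mg
Tris-HCl: V = C2·V2/C1 = 73.6 mM × 388 mL ÷ 2000 mM = 14.278 mL
potassium nitrate: 0.747 g per 100 mL × 388 mL ÷ 100 = 2.898 g
peptone: 0.21 g per 100 mL × 388 mL ÷ 100 = 0.815 g
malt extract: 1.2 g per 100 mL × 388 mL ÷ 100 = 4.656 g
tetracycline: C1V1 = C2V2 → 18.5 µg/mL × 388 mL ÷ 8700 µg/mL = 0.825 mL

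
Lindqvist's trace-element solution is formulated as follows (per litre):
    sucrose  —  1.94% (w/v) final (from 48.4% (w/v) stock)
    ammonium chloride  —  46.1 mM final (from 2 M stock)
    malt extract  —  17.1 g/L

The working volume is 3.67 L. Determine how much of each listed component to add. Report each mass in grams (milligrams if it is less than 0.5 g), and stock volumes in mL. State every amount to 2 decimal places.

sucrose 147.10 mL; ammonium chloride 84.59 mL; malt extract 62.76 g

Working volume: 3.67 L.
sucrose: C1V1 = C2V2 → 1.94% ÷ 48.4% × 3670 mL = 147.10 mL
ammonium chloride: V = C2·V2/C1 = 46.1 mM × 3670 mL ÷ 2000 mM = 84.59 mL
malt extract: 17.1 g/L × 3.67 L = 62.76 g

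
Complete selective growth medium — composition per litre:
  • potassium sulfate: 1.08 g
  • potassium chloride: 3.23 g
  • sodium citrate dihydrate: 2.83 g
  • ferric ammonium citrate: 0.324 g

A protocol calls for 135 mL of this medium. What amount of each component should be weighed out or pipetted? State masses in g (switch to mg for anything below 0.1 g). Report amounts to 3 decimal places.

Scale factor = 135 mL / 1000 mL = 0.135.
potassium sulfate: 1.08 g × (135 mL / 1000 mL) = 0.146 g
potassium chloride: 3.23 g × (135 mL / 1000 mL) = 0.436 g
sodium citrate dihydrate: 2.83 g × (135 mL / 1000 mL) = 0.382 g
ferric ammonium citrate: 0.324 g × (135 mL / 1000 mL) = 0.04374 g = 43.740 mg

potassium sulfate 0.146 g; potassium chloride 0.436 g; sodium citrate dihydrate 0.382 g; ferric ammonium citrate 43.740 mg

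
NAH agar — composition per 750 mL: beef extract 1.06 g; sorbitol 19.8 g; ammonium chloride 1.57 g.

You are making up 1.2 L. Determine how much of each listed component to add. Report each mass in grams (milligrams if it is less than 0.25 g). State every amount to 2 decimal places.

beef extract 1.70 g; sorbitol 31.68 g; ammonium chloride 2.51 g

Scale factor = 1200 mL / 750 mL = 1.6.
beef extract: 1.06 g × (1200 mL / 750 mL) = 1.70 g
sorbitol: 19.8 g × (1200 mL / 750 mL) = 31.68 g
ammonium chloride: 1.57 g × (1200 mL / 750 mL) = 2.51 g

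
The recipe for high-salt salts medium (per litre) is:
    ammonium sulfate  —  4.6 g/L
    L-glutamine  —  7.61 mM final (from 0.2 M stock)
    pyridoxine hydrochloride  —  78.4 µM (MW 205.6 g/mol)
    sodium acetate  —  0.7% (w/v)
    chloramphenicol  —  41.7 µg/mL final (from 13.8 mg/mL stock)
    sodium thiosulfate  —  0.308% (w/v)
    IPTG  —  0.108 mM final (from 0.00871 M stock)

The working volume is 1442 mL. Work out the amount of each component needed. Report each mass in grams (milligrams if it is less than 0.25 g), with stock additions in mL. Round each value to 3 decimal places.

ammonium sulfate 6.633 g; L-glutamine 54.868 mL; pyridoxine hydrochloride 23.244 mg; sodium acetate 10.094 g; chloramphenicol 4.357 mL; sodium thiosulfate 4.441 g; IPTG 17.880 mL

Scale factor relative to 1 L: 1.442.
ammonium sulfate: 4.6 g/L × 1.442 L = 6.633 g
L-glutamine: V = C2·V2/C1 = 7.61 mM × 1442 mL ÷ 200 mM = 54.868 mL
pyridoxine hydrochloride: 78.4 µmol/L × 205.6 g/mol × 1.442 L ÷ 1000 = 23.244 mg
sodium acetate: 0.7 g per 100 mL × 1442 mL ÷ 100 = 10.094 g
chloramphenicol: V = C2·V2/C1 = 41.7 µg/mL × 1442 mL ÷ 13800 µg/mL = 4.357 mL
sodium thiosulfate: 0.308% w/v = 3.08 g/L → 3.08 × 1.442 L = 4.441 g
IPTG: dilute stock: 0.108 mM × 1442 mL ÷ 8.71 mM = 17.880 mL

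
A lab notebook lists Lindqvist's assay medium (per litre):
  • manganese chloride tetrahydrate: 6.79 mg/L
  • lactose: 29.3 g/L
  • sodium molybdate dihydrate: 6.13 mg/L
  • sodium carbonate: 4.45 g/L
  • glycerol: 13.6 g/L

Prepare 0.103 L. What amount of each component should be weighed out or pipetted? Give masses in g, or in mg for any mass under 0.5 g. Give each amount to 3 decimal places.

Scale factor relative to 1 L: 0.103.
manganese chloride tetrahydrate: 6.79 mg/L × 0.103 L = 0.699 mg
lactose: 29.3 g/L × 0.103 L = 3.018 g
sodium molybdate dihydrate: 6.13 mg/L × 0.103 L = 0.631 mg
sodium carbonate: 4.45 g/L × 0.103 L = 0.45835 g = 458.350 mg
glycerol: 13.6 g/L × 0.103 L = 1.401 g

manganese chloride tetrahydrate 0.699 mg; lactose 3.018 g; sodium molybdate dihydrate 0.631 mg; sodium carbonate 458.350 mg; glycerol 1.401 g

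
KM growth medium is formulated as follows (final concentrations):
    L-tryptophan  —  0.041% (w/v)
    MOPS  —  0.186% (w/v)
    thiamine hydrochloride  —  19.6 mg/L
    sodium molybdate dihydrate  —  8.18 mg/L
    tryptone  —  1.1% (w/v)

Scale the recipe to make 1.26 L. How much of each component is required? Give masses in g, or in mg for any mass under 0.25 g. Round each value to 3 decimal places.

L-tryptophan 0.517 g; MOPS 2.344 g; thiamine hydrochloride 24.696 mg; sodium molybdate dihydrate 10.307 mg; tryptone 13.860 g

Scale factor relative to 1 L: 1.26.
L-tryptophan: 0.041 g per 100 mL × 1260 mL ÷ 100 = 0.517 g
MOPS: 0.186 g per 100 mL × 1260 mL ÷ 100 = 2.344 g
thiamine hydrochloride: 19.6 mg/L × 1.26 L = 24.696 mg
sodium molybdate dihydrate: 8.18 mg/L × 1.26 L = 10.307 mg
tryptone: 1.1% w/v = 11 g/L → 11 × 1.26 L = 13.860 g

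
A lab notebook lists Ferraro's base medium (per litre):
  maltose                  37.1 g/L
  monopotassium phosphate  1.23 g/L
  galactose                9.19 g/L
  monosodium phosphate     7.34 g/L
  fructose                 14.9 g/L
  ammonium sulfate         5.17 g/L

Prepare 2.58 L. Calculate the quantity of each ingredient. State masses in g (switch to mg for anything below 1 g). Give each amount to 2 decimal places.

maltose 95.72 g; monopotassium phosphate 3.17 g; galactose 23.71 g; monosodium phosphate 18.94 g; fructose 38.44 g; ammonium sulfate 13.34 g

Working volume: 2.58 L.
maltose: 37.1 g/L × 2.58 L = 95.72 g
monopotassium phosphate: 1.23 g/L × 2.58 L = 3.17 g
galactose: 9.19 g/L × 2.58 L = 23.71 g
monosodium phosphate: 7.34 g/L × 2.58 L = 18.94 g
fructose: 14.9 g/L × 2.58 L = 38.44 g
ammonium sulfate: 5.17 g/L × 2.58 L = 13.34 g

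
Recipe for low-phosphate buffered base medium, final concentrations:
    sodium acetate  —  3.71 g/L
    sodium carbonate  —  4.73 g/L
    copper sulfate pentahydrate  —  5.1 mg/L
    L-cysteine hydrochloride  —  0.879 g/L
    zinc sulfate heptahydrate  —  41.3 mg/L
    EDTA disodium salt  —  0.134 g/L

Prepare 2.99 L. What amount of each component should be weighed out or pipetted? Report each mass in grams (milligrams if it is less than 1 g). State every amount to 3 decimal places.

Working volume: 2.99 L.
sodium acetate: 3.71 g/L × 2.99 L = 11.093 g
sodium carbonate: 4.73 g/L × 2.99 L = 14.143 g
copper sulfate pentahydrate: 5.1 mg/L × 2.99 L = 15.249 mg
L-cysteine hydrochloride: 0.879 g/L × 2.99 L = 2.628 g
zinc sulfate heptahydrate: 41.3 mg/L × 2.99 L = 123.487 mg
EDTA disodium salt: 0.134 g/L × 2.99 L = 0.40066 g = 400.660 mg

sodium acetate 11.093 g; sodium carbonate 14.143 g; copper sulfate pentahydrate 15.249 mg; L-cysteine hydrochloride 2.628 g; zinc sulfate heptahydrate 123.487 mg; EDTA disodium salt 400.660 mg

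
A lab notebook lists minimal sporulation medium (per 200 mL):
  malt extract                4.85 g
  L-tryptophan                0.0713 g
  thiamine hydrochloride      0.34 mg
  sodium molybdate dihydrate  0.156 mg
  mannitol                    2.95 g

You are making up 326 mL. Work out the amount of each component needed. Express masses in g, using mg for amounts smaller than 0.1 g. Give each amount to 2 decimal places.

Ratio of target to recipe volume: 326 / 200 = 1.63.
malt extract: 4.85 g × (326 mL / 200 mL) = 7.91 g
L-tryptophan: 0.0713 g × (326 mL / 200 mL) = 0.12 g
thiamine hydrochloride: 0.34 mg × (326 mL / 200 mL) = 0.55 mg
sodium molybdate dihydrate: 0.156 mg × (326 mL / 200 mL) = 0.25 mg
mannitol: 2.95 g × (326 mL / 200 mL) = 4.81 g

malt extract 7.91 g; L-tryptophan 0.12 g; thiamine hydrochloride 0.55 mg; sodium molybdate dihydrate 0.25 mg; mannitol 4.81 g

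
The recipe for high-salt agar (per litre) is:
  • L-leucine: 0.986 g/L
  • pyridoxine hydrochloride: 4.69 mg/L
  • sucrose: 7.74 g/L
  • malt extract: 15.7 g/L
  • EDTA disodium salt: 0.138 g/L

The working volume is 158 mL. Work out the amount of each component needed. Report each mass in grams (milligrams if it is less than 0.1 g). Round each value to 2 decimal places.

L-leucine 0.16 g; pyridoxine hydrochloride 0.74 mg; sucrose 1.22 g; malt extract 2.48 g; EDTA disodium salt 21.80 mg

Scale factor relative to 1 L: 0.158.
L-leucine: 0.986 g/L × 0.158 L = 0.16 g
pyridoxine hydrochloride: 4.69 mg/L × 0.158 L = 0.74 mg
sucrose: 7.74 g/L × 0.158 L = 1.22 g
malt extract: 15.7 g/L × 0.158 L = 2.48 g
EDTA disodium salt: 0.138 g/L × 0.158 L = 0.021804 g = 21.80 mg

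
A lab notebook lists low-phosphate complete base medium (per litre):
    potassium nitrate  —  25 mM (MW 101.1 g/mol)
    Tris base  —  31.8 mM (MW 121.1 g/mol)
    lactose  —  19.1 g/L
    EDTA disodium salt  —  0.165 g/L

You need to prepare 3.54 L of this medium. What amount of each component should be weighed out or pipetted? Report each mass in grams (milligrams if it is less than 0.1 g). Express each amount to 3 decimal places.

Scale factor relative to 1 L: 3.54.
potassium nitrate: 25 mmol/L × 101.1 g/mol × 3.54 L ÷ 1000 = 8.947 g
Tris base: 31.8 mmol/L × 121.1 g/mol × 3.54 L ÷ 1000 = 13.632 g
lactose: 19.1 g/L × 3.54 L = 67.614 g
EDTA disodium salt: 0.165 g/L × 3.54 L = 0.584 g

potassium nitrate 8.947 g; Tris base 13.632 g; lactose 67.614 g; EDTA disodium salt 0.584 g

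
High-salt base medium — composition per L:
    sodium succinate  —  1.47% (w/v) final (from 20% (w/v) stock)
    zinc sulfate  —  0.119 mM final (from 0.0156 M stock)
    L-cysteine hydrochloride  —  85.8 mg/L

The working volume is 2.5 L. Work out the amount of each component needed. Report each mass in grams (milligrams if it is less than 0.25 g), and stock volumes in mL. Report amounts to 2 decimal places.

Working volume: 2.5 L.
sodium succinate: C1V1 = C2V2 → 1.47% ÷ 20% × 2500 mL = 183.75 mL
zinc sulfate: C1V1 = C2V2 → 0.119 mM × 2500 mL ÷ 15.6 mM = 19.07 mL
L-cysteine hydrochloride: 85.8 mg/L × 2.5 L = 214.50 mg

sodium succinate 183.75 mL; zinc sulfate 19.07 mL; L-cysteine hydrochloride 214.50 mg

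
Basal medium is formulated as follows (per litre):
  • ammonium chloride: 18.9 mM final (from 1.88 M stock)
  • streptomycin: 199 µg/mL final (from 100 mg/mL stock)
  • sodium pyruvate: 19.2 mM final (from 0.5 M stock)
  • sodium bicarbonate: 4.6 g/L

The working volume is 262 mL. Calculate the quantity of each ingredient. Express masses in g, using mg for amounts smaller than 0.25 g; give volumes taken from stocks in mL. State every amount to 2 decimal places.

ammonium chloride 2.63 mL; streptomycin 0.52 mL; sodium pyruvate 10.06 mL; sodium bicarbonate 1.21 g

Working volume: 262 mL = 0.262 L.
ammonium chloride: dilute stock: 18.9 mM × 262 mL ÷ 1880 mM = 2.63 mL
streptomycin: C1V1 = C2V2 → 199 µg/mL × 262 mL ÷ 100000 µg/mL = 0.52 mL
sodium pyruvate: V = C2·V2/C1 = 19.2 mM × 262 mL ÷ 500 mM = 10.06 mL
sodium bicarbonate: 4.6 g/L × 0.262 L = 1.21 g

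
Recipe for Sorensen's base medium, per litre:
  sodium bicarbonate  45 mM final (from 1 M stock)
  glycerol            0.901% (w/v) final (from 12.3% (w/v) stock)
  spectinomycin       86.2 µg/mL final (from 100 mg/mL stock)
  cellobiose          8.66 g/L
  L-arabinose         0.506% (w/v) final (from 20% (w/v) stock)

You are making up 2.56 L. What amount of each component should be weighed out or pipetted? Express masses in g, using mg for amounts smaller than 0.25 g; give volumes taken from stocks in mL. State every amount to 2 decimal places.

sodium bicarbonate 115.20 mL; glycerol 187.53 mL; spectinomycin 2.21 mL; cellobiose 22.17 g; L-arabinose 64.77 mL

Working volume: 2.56 L.
sodium bicarbonate: dilute stock: 45 mM × 2560 mL ÷ 1000 mM = 115.20 mL
glycerol: dilute stock: 0.901% ÷ 12.3% × 2560 mL = 187.53 mL
spectinomycin: V = C2·V2/C1 = 86.2 µg/mL × 2560 mL ÷ 100000 µg/mL = 2.21 mL
cellobiose: 8.66 g/L × 2.56 L = 22.17 g
L-arabinose: C1V1 = C2V2 → 0.506% ÷ 20% × 2560 mL = 64.77 mL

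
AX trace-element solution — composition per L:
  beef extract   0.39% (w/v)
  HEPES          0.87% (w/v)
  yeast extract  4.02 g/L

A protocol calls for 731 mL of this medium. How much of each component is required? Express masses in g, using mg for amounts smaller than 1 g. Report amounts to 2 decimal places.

beef extract 2.85 g; HEPES 6.36 g; yeast extract 2.94 g

Scale factor relative to 1 L: 0.731.
beef extract: 0.39 g per 100 mL × 731 mL ÷ 100 = 2.85 g
HEPES: 0.87% w/v = 8.7 g/L → 8.7 × 0.731 L = 6.36 g
yeast extract: 4.02 g/L × 0.731 L = 2.94 g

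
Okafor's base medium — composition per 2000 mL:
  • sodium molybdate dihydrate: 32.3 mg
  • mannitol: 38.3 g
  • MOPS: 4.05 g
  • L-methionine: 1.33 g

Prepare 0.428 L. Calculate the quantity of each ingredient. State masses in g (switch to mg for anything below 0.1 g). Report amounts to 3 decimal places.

Ratio of target to recipe volume: 428 / 2000 = 0.214.
sodium molybdate dihydrate: 32.3 mg × (428 mL / 2000 mL) = 6.912 mg
mannitol: 38.3 g × (428 mL / 2000 mL) = 8.196 g
MOPS: 4.05 g × (428 mL / 2000 mL) = 0.867 g
L-methionine: 1.33 g × (428 mL / 2000 mL) = 0.285 g

sodium molybdate dihydrate 6.912 mg; mannitol 8.196 g; MOPS 0.867 g; L-methionine 0.285 g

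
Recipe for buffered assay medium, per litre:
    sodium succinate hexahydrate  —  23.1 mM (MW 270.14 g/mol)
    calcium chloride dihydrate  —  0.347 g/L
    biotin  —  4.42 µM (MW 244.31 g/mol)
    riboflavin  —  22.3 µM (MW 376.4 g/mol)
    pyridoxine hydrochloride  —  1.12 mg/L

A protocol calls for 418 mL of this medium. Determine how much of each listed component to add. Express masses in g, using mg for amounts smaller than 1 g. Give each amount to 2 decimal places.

Target volume = 418 mL = 0.418 L.
sodium succinate hexahydrate: 23.1 mmol/L × 270.14 g/mol × 0.418 L ÷ 1000 = 2.61 g
calcium chloride dihydrate: 0.347 g/L × 0.418 L = 0.145046 g = 145.05 mg
biotin: 4.42 µmol/L × 244.31 g/mol × 0.418 L ÷ 1000 = 0.45 mg
riboflavin: 22.3 µmol/L × 376.4 g/mol × 0.418 L ÷ 1000 = 3.51 mg
pyridoxine hydrochloride: 1.12 mg/L × 0.418 L = 0.47 mg

sodium succinate hexahydrate 2.61 g; calcium chloride dihydrate 145.05 mg; biotin 0.45 mg; riboflavin 3.51 mg; pyridoxine hydrochloride 0.47 mg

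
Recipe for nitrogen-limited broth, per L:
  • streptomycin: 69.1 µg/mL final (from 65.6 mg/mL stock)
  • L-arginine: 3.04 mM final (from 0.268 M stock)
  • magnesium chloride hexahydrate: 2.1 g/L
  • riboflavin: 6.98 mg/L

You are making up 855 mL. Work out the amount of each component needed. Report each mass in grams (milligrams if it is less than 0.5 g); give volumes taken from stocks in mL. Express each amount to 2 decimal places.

streptomycin 0.90 mL; L-arginine 9.70 mL; magnesium chloride hexahydrate 1.80 g; riboflavin 5.97 mg

Working volume: 855 mL = 0.855 L.
streptomycin: V = C2·V2/C1 = 69.1 µg/mL × 855 mL ÷ 65600 µg/mL = 0.90 mL
L-arginine: V = C2·V2/C1 = 3.04 mM × 855 mL ÷ 268 mM = 9.70 mL
magnesium chloride hexahydrate: 2.1 g/L × 0.855 L = 1.80 g
riboflavin: 6.98 mg/L × 0.855 L = 5.97 mg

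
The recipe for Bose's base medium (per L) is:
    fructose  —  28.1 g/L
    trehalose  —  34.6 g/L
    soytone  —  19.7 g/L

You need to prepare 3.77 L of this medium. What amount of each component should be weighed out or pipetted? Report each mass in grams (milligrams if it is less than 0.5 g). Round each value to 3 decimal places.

fructose 105.937 g; trehalose 130.442 g; soytone 74.269 g

Working volume: 3.77 L.
fructose: 28.1 g/L × 3.77 L = 105.937 g
trehalose: 34.6 g/L × 3.77 L = 130.442 g
soytone: 19.7 g/L × 3.77 L = 74.269 g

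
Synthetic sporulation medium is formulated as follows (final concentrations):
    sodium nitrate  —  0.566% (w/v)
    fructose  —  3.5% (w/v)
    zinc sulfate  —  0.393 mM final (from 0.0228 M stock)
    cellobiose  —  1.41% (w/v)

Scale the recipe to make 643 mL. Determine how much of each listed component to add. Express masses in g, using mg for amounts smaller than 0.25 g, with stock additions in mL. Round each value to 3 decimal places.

sodium nitrate 3.639 g; fructose 22.505 g; zinc sulfate 11.083 mL; cellobiose 9.066 g

Target volume = 643 mL = 0.643 L.
sodium nitrate: 0.566 g per 100 mL × 643 mL ÷ 100 = 3.639 g
fructose: 3.5% w/v = 35 g/L → 35 × 0.643 L = 22.505 g
zinc sulfate: dilute stock: 0.393 mM × 643 mL ÷ 22.8 mM = 11.083 mL
cellobiose: 1.41 g per 100 mL × 643 mL ÷ 100 = 9.066 g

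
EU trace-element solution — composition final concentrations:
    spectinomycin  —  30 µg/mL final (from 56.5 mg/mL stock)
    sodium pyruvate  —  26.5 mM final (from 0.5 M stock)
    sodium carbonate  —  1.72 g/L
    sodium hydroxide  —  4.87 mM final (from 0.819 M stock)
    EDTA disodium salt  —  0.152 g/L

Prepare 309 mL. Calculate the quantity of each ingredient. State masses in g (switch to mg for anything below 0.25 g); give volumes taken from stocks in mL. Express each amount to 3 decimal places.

Scale factor relative to 1 L: 0.309.
spectinomycin: C1V1 = C2V2 → 30 µg/mL × 309 mL ÷ 56500 µg/mL = 0.164 mL
sodium pyruvate: C1V1 = C2V2 → 26.5 mM × 309 mL ÷ 500 mM = 16.377 mL
sodium carbonate: 1.72 g/L × 0.309 L = 0.531 g
sodium hydroxide: C1V1 = C2V2 → 4.87 mM × 309 mL ÷ 819 mM = 1.837 mL
EDTA disodium salt: 0.152 g/L × 0.309 L = 0.046968 g = 46.968 mg

spectinomycin 0.164 mL; sodium pyruvate 16.377 mL; sodium carbonate 0.531 g; sodium hydroxide 1.837 mL; EDTA disodium salt 46.968 mg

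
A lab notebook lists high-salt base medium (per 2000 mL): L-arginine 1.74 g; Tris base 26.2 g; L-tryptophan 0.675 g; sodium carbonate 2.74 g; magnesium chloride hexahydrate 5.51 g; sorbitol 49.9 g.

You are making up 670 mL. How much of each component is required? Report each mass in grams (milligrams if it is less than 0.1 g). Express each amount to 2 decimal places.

L-arginine 0.58 g; Tris base 8.78 g; L-tryptophan 0.23 g; sodium carbonate 0.92 g; magnesium chloride hexahydrate 1.85 g; sorbitol 16.72 g

Ratio of target to recipe volume: 670 / 2000 = 0.335.
L-arginine: 1.74 g × (670 mL / 2000 mL) = 0.58 g
Tris base: 26.2 g × (670 mL / 2000 mL) = 8.78 g
L-tryptophan: 0.675 g × (670 mL / 2000 mL) = 0.23 g
sodium carbonate: 2.74 g × (670 mL / 2000 mL) = 0.92 g
magnesium chloride hexahydrate: 5.51 g × (670 mL / 2000 mL) = 1.85 g
sorbitol: 49.9 g × (670 mL / 2000 mL) = 16.72 g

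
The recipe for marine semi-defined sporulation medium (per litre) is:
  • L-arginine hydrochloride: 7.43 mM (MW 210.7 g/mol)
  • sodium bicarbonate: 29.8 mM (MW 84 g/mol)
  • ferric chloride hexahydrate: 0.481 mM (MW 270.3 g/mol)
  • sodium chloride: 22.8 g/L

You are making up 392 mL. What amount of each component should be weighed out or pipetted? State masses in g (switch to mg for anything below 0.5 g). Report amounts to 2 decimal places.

Scale factor relative to 1 L: 0.392.
L-arginine hydrochloride: 7.43 mmol/L × 210.7 g/mol × 0.392 L ÷ 1000 = 0.61 g
sodium bicarbonate: 29.8 mmol/L × 84 g/mol × 0.392 L ÷ 1000 = 0.98 g
ferric chloride hexahydrate: 0.481 mmol/L × 270.3 mg/mmol × 0.392 L = 50.97 mg
sodium chloride: 22.8 g/L × 0.392 L = 8.94 g

L-arginine hydrochloride 0.61 g; sodium bicarbonate 0.98 g; ferric chloride hexahydrate 50.97 mg; sodium chloride 8.94 g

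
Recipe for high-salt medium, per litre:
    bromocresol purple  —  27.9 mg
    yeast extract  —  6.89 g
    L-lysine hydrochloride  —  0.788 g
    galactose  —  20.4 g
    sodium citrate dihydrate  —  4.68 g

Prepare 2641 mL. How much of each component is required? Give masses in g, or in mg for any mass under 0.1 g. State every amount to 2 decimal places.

bromocresol purple 73.68 mg; yeast extract 18.20 g; L-lysine hydrochloride 2.08 g; galactose 53.88 g; sodium citrate dihydrate 12.36 g

Ratio of target to recipe volume: 2641 / 1000 = 2.641.
bromocresol purple: 27.9 mg × (2641 mL / 1000 mL) = 73.68 mg
yeast extract: 6.89 g × (2641 mL / 1000 mL) = 18.20 g
L-lysine hydrochloride: 0.788 g × (2641 mL / 1000 mL) = 2.08 g
galactose: 20.4 g × (2641 mL / 1000 mL) = 53.88 g
sodium citrate dihydrate: 4.68 g × (2641 mL / 1000 mL) = 12.36 g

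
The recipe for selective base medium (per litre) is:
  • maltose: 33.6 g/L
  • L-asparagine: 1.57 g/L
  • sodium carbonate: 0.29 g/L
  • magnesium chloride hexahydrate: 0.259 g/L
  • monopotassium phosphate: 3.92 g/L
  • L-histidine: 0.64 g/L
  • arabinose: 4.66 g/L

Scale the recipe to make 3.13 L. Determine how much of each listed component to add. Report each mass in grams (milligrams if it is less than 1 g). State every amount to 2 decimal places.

Working volume: 3.13 L.
maltose: 33.6 g/L × 3.13 L = 105.17 g
L-asparagine: 1.57 g/L × 3.13 L = 4.91 g
sodium carbonate: 0.29 g/L × 3.13 L = 0.9077 g = 907.70 mg
magnesium chloride hexahydrate: 0.259 g/L × 3.13 L = 0.81067 g = 810.67 mg
monopotassium phosphate: 3.92 g/L × 3.13 L = 12.27 g
L-histidine: 0.64 g/L × 3.13 L = 2.00 g
arabinose: 4.66 g/L × 3.13 L = 14.59 g

maltose 105.17 g; L-asparagine 4.91 g; sodium carbonate 907.70 mg; magnesium chloride hexahydrate 810.67 mg; monopotassium phosphate 12.27 g; L-histidine 2.00 g; arabinose 14.59 g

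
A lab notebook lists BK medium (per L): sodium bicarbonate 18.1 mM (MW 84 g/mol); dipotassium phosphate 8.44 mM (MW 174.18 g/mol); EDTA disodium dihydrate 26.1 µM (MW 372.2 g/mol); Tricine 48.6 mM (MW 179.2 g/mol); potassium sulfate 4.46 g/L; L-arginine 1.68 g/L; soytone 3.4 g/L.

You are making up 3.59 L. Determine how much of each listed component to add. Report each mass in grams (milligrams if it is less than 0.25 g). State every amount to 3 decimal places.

sodium bicarbonate 5.458 g; dipotassium phosphate 5.278 g; EDTA disodium dihydrate 34.875 mg; Tricine 31.266 g; potassium sulfate 16.011 g; L-arginine 6.031 g; soytone 12.206 g

Working volume: 3.59 L.
sodium bicarbonate: 18.1 mmol/L × 84 g/mol × 3.59 L ÷ 1000 = 5.458 g
dipotassium phosphate: 8.44 mmol/L × 174.18 g/mol × 3.59 L ÷ 1000 = 5.278 g
EDTA disodium dihydrate: 26.1 µmol/L × 372.2 g/mol × 3.59 L ÷ 1000 = 34.875 mg
Tricine: 48.6 mmol/L × 179.2 g/mol × 3.59 L ÷ 1000 = 31.266 g
potassium sulfate: 4.46 g/L × 3.59 L = 16.011 g
L-arginine: 1.68 g/L × 3.59 L = 6.031 g
soytone: 3.4 g/L × 3.59 L = 12.206 g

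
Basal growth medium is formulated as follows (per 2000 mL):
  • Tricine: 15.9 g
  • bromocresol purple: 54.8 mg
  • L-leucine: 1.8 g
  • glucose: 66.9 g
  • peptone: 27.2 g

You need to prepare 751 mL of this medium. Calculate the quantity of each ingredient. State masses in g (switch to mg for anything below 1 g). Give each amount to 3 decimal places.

Tricine 5.970 g; bromocresol purple 20.577 mg; L-leucine 675.900 mg; glucose 25.121 g; peptone 10.214 g

Ratio of target to recipe volume: 751 / 2000 = 0.3755.
Tricine: 15.9 g × (751 mL / 2000 mL) = 5.970 g
bromocresol purple: 54.8 mg × (751 mL / 2000 mL) = 20.577 mg
L-leucine: 1.8 g × (751 mL / 2000 mL) = 0.6759 g = 675.900 mg
glucose: 66.9 g × (751 mL / 2000 mL) = 25.121 g
peptone: 27.2 g × (751 mL / 2000 mL) = 10.214 g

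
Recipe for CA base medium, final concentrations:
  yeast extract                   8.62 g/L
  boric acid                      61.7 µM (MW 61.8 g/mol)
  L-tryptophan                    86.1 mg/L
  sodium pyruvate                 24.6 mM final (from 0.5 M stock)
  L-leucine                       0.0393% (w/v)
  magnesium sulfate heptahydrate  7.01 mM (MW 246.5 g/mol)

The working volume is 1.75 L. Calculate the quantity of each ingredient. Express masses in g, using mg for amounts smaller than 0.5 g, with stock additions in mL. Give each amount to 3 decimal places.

Working volume: 1.75 L.
yeast extract: 8.62 g/L × 1.75 L = 15.085 g
boric acid: 61.7 µmol/L × 61.8 g/mol × 1.75 L ÷ 1000 = 6.673 mg
L-tryptophan: 86.1 mg/L × 1.75 L = 150.675 mg
sodium pyruvate: C1V1 = C2V2 → 24.6 mM × 1750 mL ÷ 500 mM = 86.100 mL
L-leucine: 0.0393% w/v = 0.393 g/L → 0.393 × 1.75 L = 0.688 g
magnesium sulfate heptahydrate: 7.01 mmol/L × 246.5 g/mol × 1.75 L ÷ 1000 = 3.024 g

yeast extract 15.085 g; boric acid 6.673 mg; L-tryptophan 150.675 mg; sodium pyruvate 86.100 mL; L-leucine 0.688 g; magnesium sulfate heptahydrate 3.024 g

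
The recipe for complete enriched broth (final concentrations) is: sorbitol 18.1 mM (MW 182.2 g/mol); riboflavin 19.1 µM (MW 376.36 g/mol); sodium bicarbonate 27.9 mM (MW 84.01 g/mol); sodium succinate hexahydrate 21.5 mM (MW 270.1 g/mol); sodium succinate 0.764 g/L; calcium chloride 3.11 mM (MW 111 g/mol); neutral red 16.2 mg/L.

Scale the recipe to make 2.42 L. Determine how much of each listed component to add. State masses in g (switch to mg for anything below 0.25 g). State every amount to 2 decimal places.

sorbitol 7.98 g; riboflavin 17.40 mg; sodium bicarbonate 5.67 g; sodium succinate hexahydrate 14.05 g; sodium succinate 1.85 g; calcium chloride 0.84 g; neutral red 39.20 mg

Scale factor relative to 1 L: 2.42.
sorbitol: 18.1 mmol/L × 182.2 g/mol × 2.42 L ÷ 1000 = 7.98 g
riboflavin: 19.1 µmol/L × 376.36 g/mol × 2.42 L ÷ 1000 = 17.40 mg
sodium bicarbonate: 27.9 mmol/L × 84.01 g/mol × 2.42 L ÷ 1000 = 5.67 g
sodium succinate hexahydrate: 21.5 mmol/L × 270.1 g/mol × 2.42 L ÷ 1000 = 14.05 g
sodium succinate: 0.764 g/L × 2.42 L = 1.85 g
calcium chloride: 3.11 mmol/L × 111 g/mol × 2.42 L ÷ 1000 = 0.84 g
neutral red: 16.2 mg/L × 2.42 L = 39.20 mg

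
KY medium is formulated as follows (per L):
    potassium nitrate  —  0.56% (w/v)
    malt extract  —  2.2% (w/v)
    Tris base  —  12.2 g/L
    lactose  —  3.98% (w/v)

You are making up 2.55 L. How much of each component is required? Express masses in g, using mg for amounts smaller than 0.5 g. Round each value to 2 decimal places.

potassium nitrate 14.28 g; malt extract 56.10 g; Tris base 31.11 g; lactose 101.49 g

Working volume: 2.55 L.
potassium nitrate: 0.56% w/v = 5.6 g/L → 5.6 × 2.55 L = 14.28 g
malt extract: 2.2 g per 100 mL × 2550 mL ÷ 100 = 56.10 g
Tris base: 12.2 g/L × 2.55 L = 31.11 g
lactose: 3.98 g per 100 mL × 2550 mL ÷ 100 = 101.49 g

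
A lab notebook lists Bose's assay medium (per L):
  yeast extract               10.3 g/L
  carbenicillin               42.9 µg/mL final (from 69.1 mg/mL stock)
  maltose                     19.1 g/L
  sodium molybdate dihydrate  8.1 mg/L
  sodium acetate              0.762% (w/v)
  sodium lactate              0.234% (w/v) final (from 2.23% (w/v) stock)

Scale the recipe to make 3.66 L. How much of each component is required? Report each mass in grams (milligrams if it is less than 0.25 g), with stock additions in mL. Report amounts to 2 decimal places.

Working volume: 3.66 L.
yeast extract: 10.3 g/L × 3.66 L = 37.70 g
carbenicillin: C1V1 = C2V2 → 42.9 µg/mL × 3660 mL ÷ 69100 µg/mL = 2.27 mL
maltose: 19.1 g/L × 3.66 L = 69.91 g
sodium molybdate dihydrate: 8.1 mg/L × 3.66 L = 29.65 mg
sodium acetate: 0.762% w/v = 7.62 g/L → 7.62 × 3.66 L = 27.89 g
sodium lactate: V = C2·V2/C1 = 0.234% ÷ 2.23% × 3660 mL = 384.05 mL

yeast extract 37.70 g; carbenicillin 2.27 mL; maltose 69.91 g; sodium molybdate dihydrate 29.65 mg; sodium acetate 27.89 g; sodium lactate 384.05 mL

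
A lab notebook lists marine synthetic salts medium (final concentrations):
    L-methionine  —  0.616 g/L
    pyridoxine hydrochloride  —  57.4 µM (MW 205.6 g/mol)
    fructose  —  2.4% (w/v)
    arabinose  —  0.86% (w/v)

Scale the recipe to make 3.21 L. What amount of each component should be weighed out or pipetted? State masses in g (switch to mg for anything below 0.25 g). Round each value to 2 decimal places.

L-methionine 1.98 g; pyridoxine hydrochloride 37.88 mg; fructose 77.04 g; arabinose 27.61 g

Working volume: 3.21 L.
L-methionine: 0.616 g/L × 3.21 L = 1.98 g
pyridoxine hydrochloride: 57.4 µmol/L × 205.6 g/mol × 3.21 L ÷ 1000 = 37.88 mg
fructose: 2.4% w/v = 24 g/L → 24 × 3.21 L = 77.04 g
arabinose: 0.86 g per 100 mL × 3210 mL ÷ 100 = 27.61 g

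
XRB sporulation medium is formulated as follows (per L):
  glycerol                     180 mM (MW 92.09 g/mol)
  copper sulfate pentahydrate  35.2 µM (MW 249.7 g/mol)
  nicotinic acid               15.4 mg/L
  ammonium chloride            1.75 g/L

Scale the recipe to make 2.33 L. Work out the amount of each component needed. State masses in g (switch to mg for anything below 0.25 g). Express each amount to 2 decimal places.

glycerol 38.62 g; copper sulfate pentahydrate 20.48 mg; nicotinic acid 35.88 mg; ammonium chloride 4.08 g

Scale factor relative to 1 L: 2.33.
glycerol: 180 mmol/L × 92.09 g/mol × 2.33 L ÷ 1000 = 38.62 g
copper sulfate pentahydrate: 35.2 µmol/L × 249.7 g/mol × 2.33 L ÷ 1000 = 20.48 mg
nicotinic acid: 15.4 mg/L × 2.33 L = 35.88 mg
ammonium chloride: 1.75 g/L × 2.33 L = 4.08 g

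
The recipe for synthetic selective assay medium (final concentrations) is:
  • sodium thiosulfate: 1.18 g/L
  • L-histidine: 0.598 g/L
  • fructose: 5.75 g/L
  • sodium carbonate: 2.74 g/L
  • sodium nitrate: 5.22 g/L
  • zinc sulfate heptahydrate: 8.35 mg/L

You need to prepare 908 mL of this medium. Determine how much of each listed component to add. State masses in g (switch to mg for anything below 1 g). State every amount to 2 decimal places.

Working volume: 908 mL = 0.908 L.
sodium thiosulfate: 1.18 g/L × 0.908 L = 1.07 g
L-histidine: 0.598 g/L × 0.908 L = 0.542984 g = 542.98 mg
fructose: 5.75 g/L × 0.908 L = 5.22 g
sodium carbonate: 2.74 g/L × 0.908 L = 2.49 g
sodium nitrate: 5.22 g/L × 0.908 L = 4.74 g
zinc sulfate heptahydrate: 8.35 mg/L × 0.908 L = 7.58 mg

sodium thiosulfate 1.07 g; L-histidine 542.98 mg; fructose 5.22 g; sodium carbonate 2.49 g; sodium nitrate 4.74 g; zinc sulfate heptahydrate 7.58 mg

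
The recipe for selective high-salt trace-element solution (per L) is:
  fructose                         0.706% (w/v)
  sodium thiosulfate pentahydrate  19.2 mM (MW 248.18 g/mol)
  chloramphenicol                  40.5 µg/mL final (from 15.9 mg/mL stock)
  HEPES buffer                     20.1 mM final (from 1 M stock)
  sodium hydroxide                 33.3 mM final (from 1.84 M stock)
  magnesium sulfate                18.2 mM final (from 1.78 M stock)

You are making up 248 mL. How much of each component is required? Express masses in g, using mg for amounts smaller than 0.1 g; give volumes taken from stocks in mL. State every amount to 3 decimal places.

Target volume = 248 mL = 0.248 L.
fructose: 0.706% w/v = 7.06 g/L → 7.06 × 0.248 L = 1.751 g
sodium thiosulfate pentahydrate: 19.2 mmol/L × 248.18 g/mol × 0.248 L ÷ 1000 = 1.182 g
chloramphenicol: V = C2·V2/C1 = 40.5 µg/mL × 248 mL ÷ 15900 µg/mL = 0.632 mL
HEPES buffer: dilute stock: 20.1 mM × 248 mL ÷ 1000 mM = 4.985 mL
sodium hydroxide: V = C2·V2/C1 = 33.3 mM × 248 mL ÷ 1840 mM = 4.488 mL
magnesium sulfate: C1V1 = C2V2 → 18.2 mM × 248 mL ÷ 1780 mM = 2.536 mL

fructose 1.751 g; sodium thiosulfate pentahydrate 1.182 g; chloramphenicol 0.632 mL; HEPES buffer 4.985 mL; sodium hydroxide 4.488 mL; magnesium sulfate 2.536 mL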